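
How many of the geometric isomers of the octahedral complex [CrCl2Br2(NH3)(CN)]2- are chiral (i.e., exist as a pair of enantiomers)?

An octahedron has six vertices in three trans pairs; every non-trans pair is cis.
Systematic placement gives 6 geometric isomers: Cl cis, Br trans; Cl trans, Br trans; Cl cis, Br cis (3 arrangements, 2 chiral); Cl trans, Br cis.
Of these, 2 lack any improper symmetry element and so occur as enantiomeric pairs, giving 6 + 2 = 8 stereoisomers in total.

2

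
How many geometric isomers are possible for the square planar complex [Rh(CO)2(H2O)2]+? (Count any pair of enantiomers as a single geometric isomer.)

Systematic placement gives 2 geometric isomers: CO cis; CO trans.

2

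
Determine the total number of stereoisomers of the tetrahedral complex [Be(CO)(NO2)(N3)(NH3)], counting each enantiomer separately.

All four vertices of a tetrahedron are equivalent and mutually adjacent, so cis/trans isomerism cannot arise.
Only one geometric arrangement is possible; it has no improper symmetry element, so it exists as a pair of enantiomers (2 stereoisomers).

2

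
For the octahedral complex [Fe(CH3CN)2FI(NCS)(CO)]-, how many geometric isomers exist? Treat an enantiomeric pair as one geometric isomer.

9

An octahedron has six vertices in three trans pairs; every non-trans pair is cis.
Placing the ligands in turn and identifying arrangements related by rotation or reflection leaves 9 distinct geometric isomers.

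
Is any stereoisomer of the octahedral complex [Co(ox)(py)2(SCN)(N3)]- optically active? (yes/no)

Each ox is bidentate and must span two cis positions.
Working through the distinct placements yields 4 geometric isomers: py cis (3 arrangements, 2 chiral); py trans.
Of these, 2 lack any improper symmetry element and so occur as enantiomeric pairs, giving 4 + 2 = 6 stereoisomers in total.

yes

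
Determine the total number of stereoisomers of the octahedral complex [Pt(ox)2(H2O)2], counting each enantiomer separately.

3

In an octahedral complex each vertex has one trans partner and four cis neighbours.
Each ox is bidentate and must span two cis positions.
There are 2 geometric isomers: H2O trans; H2O cis (chiral).
One of these lacks any improper symmetry element and so occurs as an enantiomeric pair, giving 2 + 1 = 3 stereoisomers in total.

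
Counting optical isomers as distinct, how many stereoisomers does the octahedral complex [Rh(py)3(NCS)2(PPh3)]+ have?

The distinct arrangements are (3 in all): py mer, NCS trans; py mer, NCS cis; py fac, NCS cis.
Each arrangement has an internal mirror plane or centre of symmetry, so none is chiral.

3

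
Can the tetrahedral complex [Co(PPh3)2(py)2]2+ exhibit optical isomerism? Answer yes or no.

no

In a tetrahedral complex all four positions are equivalent and every pair of ligands is adjacent — there is no cis/trans distinction.
Only one geometric arrangement is possible.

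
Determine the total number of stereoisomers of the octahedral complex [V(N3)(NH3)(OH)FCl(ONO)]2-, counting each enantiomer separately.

Placing the ligands in turn and identifying arrangements related by rotation or reflection leaves 15 distinct geometric isomers.
Of these, 15 lack any improper symmetry element and so occur as enantiomeric pairs, giving 15 + 15 = 30 stereoisomers in total.

30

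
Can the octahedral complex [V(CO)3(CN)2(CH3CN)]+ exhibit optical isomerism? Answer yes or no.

The six octahedral sites form three mutually perpendicular trans pairs.
Systematic placement gives 3 geometric isomers: CO mer, CN cis; CO mer, CN trans; CO fac, CN cis.
Each arrangement has an internal mirror plane or centre of symmetry, so none is chiral.

no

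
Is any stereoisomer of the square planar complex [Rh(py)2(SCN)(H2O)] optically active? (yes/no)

no

The distinct arrangements are (2 in all): py cis; py trans.
Each arrangement has an internal mirror plane or centre of symmetry, so none is chiral.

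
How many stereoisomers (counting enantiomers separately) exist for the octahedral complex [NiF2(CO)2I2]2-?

The six octahedral sites form three mutually perpendicular trans pairs.
Systematic placement gives 5 geometric isomers: F trans, CO trans, I trans; F cis, CO trans, I cis; F cis, CO cis, I trans; F cis, CO cis, I cis (chiral); F trans, CO cis, I cis.
One of these lacks any improper symmetry element and so occurs as an enantiomeric pair, giving 5 + 1 = 6 stereoisomers in total.

6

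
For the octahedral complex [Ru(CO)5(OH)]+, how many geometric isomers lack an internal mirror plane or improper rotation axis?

0

In an octahedral complex each vertex has one trans partner and four cis neighbours.
Only one geometric arrangement is possible.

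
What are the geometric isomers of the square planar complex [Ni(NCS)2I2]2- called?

cis and trans

In a square planar complex each vertex has one trans partner and two cis neighbours.
Working through the distinct placements yields 2 geometric isomers: NCS cis; NCS trans.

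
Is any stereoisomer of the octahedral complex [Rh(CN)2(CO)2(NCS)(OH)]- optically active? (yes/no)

In an octahedral complex each vertex has one trans partner and four cis neighbours.
Systematic placement gives 6 geometric isomers: CN trans, CO trans; CN trans, CO cis; CN cis, CO cis (3 arrangements, 2 chiral); CN cis, CO trans.
Of these, 2 lack any improper symmetry element and so occur as enantiomeric pairs, giving 6 + 2 = 8 stereoisomers in total.

yes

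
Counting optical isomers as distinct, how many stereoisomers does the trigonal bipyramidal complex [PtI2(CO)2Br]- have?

6

Systematic enumeration (placing each ligand type in turn and discarding arrangements equivalent by rotation or reflection) gives 5 geometric isomers.
One of these lacks any improper symmetry element and so occurs as an enantiomeric pair, giving 5 + 1 = 6 stereoisomers in total.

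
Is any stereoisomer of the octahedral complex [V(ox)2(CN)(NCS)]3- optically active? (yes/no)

In an octahedral complex each vertex has one trans partner and four cis neighbours.
Each ox is bidentate and must span two cis positions.
The distinct arrangements are (2 in all): CN and NCS mutually trans; CN and NCS mutually cis (chiral).
One of these lacks any improper symmetry element and so occurs as an enantiomeric pair, giving 2 + 1 = 3 stereoisomers in total.

yes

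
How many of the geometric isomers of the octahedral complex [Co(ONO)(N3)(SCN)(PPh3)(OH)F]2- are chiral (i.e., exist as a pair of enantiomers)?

15

The six octahedral sites form three mutually perpendicular trans pairs.
Exhaustive case analysis gives 15 geometric isomers.
Of these, 15 lack any improper symmetry element and so occur as enantiomeric pairs, giving 15 + 15 = 30 stereoisomers in total.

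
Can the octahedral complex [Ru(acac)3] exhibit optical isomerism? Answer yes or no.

The six octahedral sites form three mutually perpendicular trans pairs.
Each acac is bidentate and must span two cis positions.
Only one geometric arrangement is possible; it has no improper symmetry element, so it exists as a pair of enantiomers (2 stereoisomers).

yes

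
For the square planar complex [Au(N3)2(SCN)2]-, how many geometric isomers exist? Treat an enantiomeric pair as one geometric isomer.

In a square planar complex each vertex has one trans partner and two cis neighbours.
Systematic placement gives 2 geometric isomers: N3 cis; N3 trans.

2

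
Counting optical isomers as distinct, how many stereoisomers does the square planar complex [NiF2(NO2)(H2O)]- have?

2

A square has two trans pairs of vertices; adjacent vertices are cis.
Working through the distinct placements yields 2 geometric isomers: F cis; F trans.
Each arrangement has an internal mirror plane or centre of symmetry, so none is chiral.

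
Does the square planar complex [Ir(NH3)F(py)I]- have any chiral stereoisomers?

no

In a square planar complex each vertex has one trans partner and two cis neighbours.
Systematic placement gives 3 geometric isomers: (F/NH3 trans, I/py trans); (F/py trans, I/NH3 trans); (F/I trans, NH3/py trans).
Each arrangement has an internal mirror plane or centre of symmetry, so none is chiral.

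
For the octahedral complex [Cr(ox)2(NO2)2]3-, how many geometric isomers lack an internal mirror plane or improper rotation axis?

Each ox is bidentate and must span two cis positions.
Working through the distinct placements yields 2 geometric isomers: NO2 trans; NO2 cis (chiral).
One of these lacks any improper symmetry element and so occurs as an enantiomeric pair, giving 2 + 1 = 3 stereoisomers in total.

1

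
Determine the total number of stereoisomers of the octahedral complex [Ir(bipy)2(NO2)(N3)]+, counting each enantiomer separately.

3

The six octahedral sites form three mutually perpendicular trans pairs.
Each bipy is bidentate and must span two cis positions.
The distinct arrangements are (2 in all): NO2 and N3 mutually trans; NO2 and N3 mutually cis (chiral).
One of these lacks any improper symmetry element and so occurs as an enantiomeric pair, giving 2 + 1 = 3 stereoisomers in total.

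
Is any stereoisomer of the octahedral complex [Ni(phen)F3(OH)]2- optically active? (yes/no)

no

In an octahedral complex each vertex has one trans partner and four cis neighbours.
Each phen is bidentate and must span two cis positions.
Systematic placement gives 2 geometric isomers: F mer; F fac.
Each arrangement has an internal mirror plane or centre of symmetry, so none is chiral.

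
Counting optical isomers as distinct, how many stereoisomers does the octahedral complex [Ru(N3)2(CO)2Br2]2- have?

Working through the distinct placements yields 5 geometric isomers: N3 trans, CO trans, Br trans; N3 cis, CO cis, Br trans; N3 trans, CO cis, Br cis; N3 cis, CO cis, Br cis (chiral); N3 cis, CO trans, Br cis.
One of these lacks any improper symmetry element and so occurs as an enantiomeric pair, giving 5 + 1 = 6 stereoisomers in total.

6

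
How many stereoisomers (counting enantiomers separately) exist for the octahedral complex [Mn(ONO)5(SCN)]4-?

1

In an octahedral complex each vertex has one trans partner and four cis neighbours.
Only one geometric arrangement is possible.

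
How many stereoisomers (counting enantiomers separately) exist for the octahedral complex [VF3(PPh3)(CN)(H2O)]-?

5

Working through the distinct placements yields 4 geometric isomers: F mer (3 arrangements); F fac (chiral).
One of these lacks any improper symmetry element and so occurs as an enantiomeric pair, giving 4 + 1 = 5 stereoisomers in total.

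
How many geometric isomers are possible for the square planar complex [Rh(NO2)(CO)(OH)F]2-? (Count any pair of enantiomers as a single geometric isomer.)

3

A square has two trans pairs of vertices; adjacent vertices are cis.
Working through the distinct placements yields 3 geometric isomers: (CO/NO2 trans, F/OH trans); (CO/OH trans, F/NO2 trans); (CO/F trans, NO2/OH trans).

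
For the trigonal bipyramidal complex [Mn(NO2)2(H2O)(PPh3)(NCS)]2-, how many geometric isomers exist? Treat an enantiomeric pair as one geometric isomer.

7

In a trigonal bipyramid the two axial positions differ from the three equatorial ones.
Placing the ligands in turn and identifying arrangements related by rotation or reflection leaves 7 distinct geometric isomers.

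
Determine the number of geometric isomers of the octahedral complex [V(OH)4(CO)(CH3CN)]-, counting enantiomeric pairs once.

2

The six octahedral sites form three mutually perpendicular trans pairs.
There are 2 geometric isomers: CO and CH3CN mutually trans; CO and CH3CN mutually cis.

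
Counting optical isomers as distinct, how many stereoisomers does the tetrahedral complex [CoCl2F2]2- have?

1

In a tetrahedral complex all four positions are equivalent and every pair of ligands is adjacent — there is no cis/trans distinction.
Only one geometric arrangement is possible.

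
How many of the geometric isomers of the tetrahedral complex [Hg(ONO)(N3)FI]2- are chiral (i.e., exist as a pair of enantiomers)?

1

In a tetrahedral complex all four positions are equivalent and every pair of ligands is adjacent — there is no cis/trans distinction.
Only one geometric arrangement is possible; it has no improper symmetry element, so it exists as a pair of enantiomers (2 stereoisomers).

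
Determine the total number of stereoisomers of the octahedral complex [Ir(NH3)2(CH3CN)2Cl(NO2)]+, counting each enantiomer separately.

8

An octahedron has six vertices in three trans pairs; every non-trans pair is cis.
The distinct arrangements are (6 in all): NH3 cis, CH3CN trans; NH3 trans, CH3CN trans; NH3 cis, CH3CN cis (3 arrangements, 2 chiral); NH3 trans, CH3CN cis.
Of these, 2 lack any improper symmetry element and so occur as enantiomeric pairs, giving 6 + 2 = 8 stereoisomers in total.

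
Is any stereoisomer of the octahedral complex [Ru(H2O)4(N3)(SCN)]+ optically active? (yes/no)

no

In an octahedral complex each vertex has one trans partner and four cis neighbours.
Systematic placement gives 2 geometric isomers: N3 and SCN mutually trans; N3 and SCN mutually cis.
Each arrangement has an internal mirror plane or centre of symmetry, so none is chiral.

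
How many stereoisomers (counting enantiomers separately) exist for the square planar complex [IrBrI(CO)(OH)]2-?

3

A square has two trans pairs of vertices; adjacent vertices are cis.
There are 3 geometric isomers: (Br/I trans, CO/OH trans); (Br/OH trans, CO/I trans); (Br/CO trans, I/OH trans).
Each arrangement has an internal mirror plane or centre of symmetry, so none is chiral.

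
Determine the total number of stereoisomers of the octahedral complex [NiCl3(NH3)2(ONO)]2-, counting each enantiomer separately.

An octahedron has six vertices in three trans pairs; every non-trans pair is cis.
There are 3 geometric isomers: Cl mer, NH3 cis; Cl mer, NH3 trans; Cl fac, NH3 cis.
Each arrangement has an internal mirror plane or centre of symmetry, so none is chiral.

3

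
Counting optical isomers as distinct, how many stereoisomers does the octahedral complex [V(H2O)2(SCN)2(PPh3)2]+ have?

Systematic placement gives 5 geometric isomers: H2O trans, SCN trans, PPh3 trans; H2O trans, SCN cis, PPh3 cis; H2O cis, SCN trans, PPh3 cis; H2O cis, SCN cis, PPh3 cis (chiral); H2O cis, SCN cis, PPh3 trans.
One of these lacks any improper symmetry element and so occurs as an enantiomeric pair, giving 5 + 1 = 6 stereoisomers in total.

6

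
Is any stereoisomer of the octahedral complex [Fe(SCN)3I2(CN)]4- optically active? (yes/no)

no

In an octahedral complex each vertex has one trans partner and four cis neighbours.
There are 3 geometric isomers: SCN mer, I cis; SCN mer, I trans; SCN fac, I cis.
Each arrangement has an internal mirror plane or centre of symmetry, so none is chiral.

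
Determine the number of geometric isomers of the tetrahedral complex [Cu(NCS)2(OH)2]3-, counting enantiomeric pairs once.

Only one geometric arrangement is possible.

1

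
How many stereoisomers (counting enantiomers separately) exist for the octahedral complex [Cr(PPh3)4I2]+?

2

In an octahedral complex each vertex has one trans partner and four cis neighbours.
Working through the distinct placements yields 2 geometric isomers: I trans; I cis.
Each arrangement has an internal mirror plane or centre of symmetry, so none is chiral.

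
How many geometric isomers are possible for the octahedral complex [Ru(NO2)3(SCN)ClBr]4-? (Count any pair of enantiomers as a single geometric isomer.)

4

An octahedron has six vertices in three trans pairs; every non-trans pair is cis.
There are 4 geometric isomers: NO2 mer (3 arrangements); NO2 fac (chiral).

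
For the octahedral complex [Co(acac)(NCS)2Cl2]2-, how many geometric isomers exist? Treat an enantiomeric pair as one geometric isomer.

Each acac is bidentate and must span two cis positions.
The distinct arrangements are (3 in all): NCS cis, Cl trans; NCS cis, Cl cis (chiral); NCS trans, Cl cis.

3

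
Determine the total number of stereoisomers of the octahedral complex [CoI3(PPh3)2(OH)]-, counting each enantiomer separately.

3

In an octahedral complex each vertex has one trans partner and four cis neighbours.
The distinct arrangements are (3 in all): I mer, PPh3 trans; I mer, PPh3 cis; I fac, PPh3 cis.
Each arrangement has an internal mirror plane or centre of symmetry, so none is chiral.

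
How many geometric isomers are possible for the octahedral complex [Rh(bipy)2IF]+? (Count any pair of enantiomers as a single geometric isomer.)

2

In an octahedral complex each vertex has one trans partner and four cis neighbours.
Each bipy is bidentate and must span two cis positions.
The distinct arrangements are (2 in all): I and F mutually trans; I and F mutually cis (chiral).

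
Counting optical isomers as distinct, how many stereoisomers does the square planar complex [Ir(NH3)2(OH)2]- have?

A square has two trans pairs of vertices; adjacent vertices are cis.
Systematic placement gives 2 geometric isomers: NH3 cis; NH3 trans.
Each arrangement has an internal mirror plane or centre of symmetry, so none is chiral.

2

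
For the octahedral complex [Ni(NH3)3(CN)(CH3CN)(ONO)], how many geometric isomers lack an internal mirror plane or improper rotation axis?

An octahedron has six vertices in three trans pairs; every non-trans pair is cis.
The distinct arrangements are (4 in all): NH3 mer (3 arrangements); NH3 fac (chiral).
One of these lacks any improper symmetry element and so occurs as an enantiomeric pair, giving 4 + 1 = 5 stereoisomers in total.

1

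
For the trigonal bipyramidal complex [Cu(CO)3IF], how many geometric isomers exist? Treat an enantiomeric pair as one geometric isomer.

In a trigonal bipyramid the two axial positions differ from the three equatorial ones.
The distinct arrangements are (4 in all): I equatorial, F equatorial; I equatorial, F axial; I axial, F equatorial; I axial, F axial.

4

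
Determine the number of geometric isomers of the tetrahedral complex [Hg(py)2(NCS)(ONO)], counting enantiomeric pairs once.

Only one geometric arrangement is possible.

1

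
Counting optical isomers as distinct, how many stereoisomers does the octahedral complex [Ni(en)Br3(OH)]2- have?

An octahedron has six vertices in three trans pairs; every non-trans pair is cis.
Each en is bidentate and must span two cis positions.
The distinct arrangements are (2 in all): Br mer; Br fac.
Each arrangement has an internal mirror plane or centre of symmetry, so none is chiral.

2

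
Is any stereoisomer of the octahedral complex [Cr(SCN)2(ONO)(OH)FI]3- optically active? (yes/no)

The six octahedral sites form three mutually perpendicular trans pairs.
Exhaustive case analysis gives 9 geometric isomers.
Of these, 6 lack any improper symmetry element and so occur as enantiomeric pairs, giving 9 + 6 = 15 stereoisomers in total.

yes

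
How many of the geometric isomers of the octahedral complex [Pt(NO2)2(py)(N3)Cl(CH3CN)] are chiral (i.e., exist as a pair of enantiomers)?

6

Systematic enumeration (placing each ligand type in turn and discarding arrangements equivalent by rotation or reflection) gives 9 geometric isomers.
Of these, 6 lack any improper symmetry element and so occur as enantiomeric pairs, giving 9 + 6 = 15 stereoisomers in total.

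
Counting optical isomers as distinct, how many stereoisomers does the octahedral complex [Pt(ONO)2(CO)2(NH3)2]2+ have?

6

In an octahedral complex each vertex has one trans partner and four cis neighbours.
Working through the distinct placements yields 5 geometric isomers: ONO trans, CO trans, NH3 trans; ONO cis, CO trans, NH3 cis; ONO trans, CO cis, NH3 cis; ONO cis, CO cis, NH3 cis (chiral); ONO cis, CO cis, NH3 trans.
One of these lacks any improper symmetry element and so occurs as an enantiomeric pair, giving 5 + 1 = 6 stereoisomers in total.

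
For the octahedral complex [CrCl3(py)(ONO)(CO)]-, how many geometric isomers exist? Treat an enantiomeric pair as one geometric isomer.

4

In an octahedral complex each vertex has one trans partner and four cis neighbours.
Working through the distinct placements yields 4 geometric isomers: Cl mer (3 arrangements); Cl fac (chiral).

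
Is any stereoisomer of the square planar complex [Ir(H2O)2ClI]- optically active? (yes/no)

In a square planar complex each vertex has one trans partner and two cis neighbours.
Systematic placement gives 2 geometric isomers: H2O cis; H2O trans.
Each arrangement has an internal mirror plane or centre of symmetry, so none is chiral.

no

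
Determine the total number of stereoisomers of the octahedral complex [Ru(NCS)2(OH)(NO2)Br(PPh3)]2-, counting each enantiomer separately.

15

An octahedron has six vertices in three trans pairs; every non-trans pair is cis.
Placing the ligands in turn and identifying arrangements related by rotation or reflection leaves 9 distinct geometric isomers.
Of these, 6 lack any improper symmetry element and so occur as enantiomeric pairs, giving 9 + 6 = 15 stereoisomers in total.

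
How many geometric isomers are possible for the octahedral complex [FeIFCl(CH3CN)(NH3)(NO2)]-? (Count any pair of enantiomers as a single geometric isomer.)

15

Exhaustive case analysis gives 15 geometric isomers.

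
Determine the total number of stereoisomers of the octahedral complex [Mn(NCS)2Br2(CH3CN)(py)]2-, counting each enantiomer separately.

An octahedron has six vertices in three trans pairs; every non-trans pair is cis.
Working through the distinct placements yields 6 geometric isomers: NCS cis, Br trans; NCS trans, Br trans; NCS cis, Br cis (3 arrangements, 2 chiral); NCS trans, Br cis.
Of these, 2 lack any improper symmetry element and so occur as enantiomeric pairs, giving 6 + 2 = 8 stereoisomers in total.

8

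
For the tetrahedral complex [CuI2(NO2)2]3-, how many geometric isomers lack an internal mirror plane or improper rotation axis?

0

All four vertices of a tetrahedron are equivalent and mutually adjacent, so cis/trans isomerism cannot arise.
Only one geometric arrangement is possible.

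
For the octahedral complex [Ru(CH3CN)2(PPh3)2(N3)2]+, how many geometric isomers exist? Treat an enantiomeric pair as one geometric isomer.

In an octahedral complex each vertex has one trans partner and four cis neighbours.
There are 5 geometric isomers: CH3CN trans, PPh3 trans, N3 trans; CH3CN trans, PPh3 cis, N3 cis; CH3CN cis, PPh3 trans, N3 cis; CH3CN cis, PPh3 cis, N3 cis (chiral); CH3CN cis, PPh3 cis, N3 trans.

5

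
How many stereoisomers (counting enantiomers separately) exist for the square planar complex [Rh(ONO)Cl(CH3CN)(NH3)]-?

A square has two trans pairs of vertices; adjacent vertices are cis.
The distinct arrangements are (3 in all): (CH3CN/NH3 trans, Cl/ONO trans); (CH3CN/ONO trans, Cl/NH3 trans); (CH3CN/Cl trans, NH3/ONO trans).
Each arrangement has an internal mirror plane or centre of symmetry, so none is chiral.

3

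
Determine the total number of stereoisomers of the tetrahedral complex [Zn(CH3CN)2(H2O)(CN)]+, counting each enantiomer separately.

In a tetrahedral complex all four positions are equivalent and every pair of ligands is adjacent — there is no cis/trans distinction.
Only one geometric arrangement is possible.

1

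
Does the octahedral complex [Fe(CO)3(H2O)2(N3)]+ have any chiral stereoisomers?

An octahedron has six vertices in three trans pairs; every non-trans pair is cis.
Working through the distinct placements yields 3 geometric isomers: CO mer, H2O cis; CO mer, H2O trans; CO fac, H2O cis.
Each arrangement has an internal mirror plane or centre of symmetry, so none is chiral.

no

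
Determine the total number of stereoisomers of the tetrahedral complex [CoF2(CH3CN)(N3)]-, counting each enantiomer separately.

Only one geometric arrangement is possible.

1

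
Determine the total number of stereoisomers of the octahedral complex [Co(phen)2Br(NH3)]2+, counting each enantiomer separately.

In an octahedral complex each vertex has one trans partner and four cis neighbours.
Each phen is bidentate and must span two cis positions.
There are 2 geometric isomers: Br and NH3 mutually trans; Br and NH3 mutually cis (chiral).
One of these lacks any improper symmetry element and so occurs as an enantiomeric pair, giving 2 + 1 = 3 stereoisomers in total.

3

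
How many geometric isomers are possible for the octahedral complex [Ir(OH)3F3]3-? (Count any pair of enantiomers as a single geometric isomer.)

The six octahedral sites form three mutually perpendicular trans pairs.
Working through the distinct placements yields 2 geometric isomers: OH mer; OH fac.

2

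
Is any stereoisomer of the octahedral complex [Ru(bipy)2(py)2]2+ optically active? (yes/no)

Each bipy is bidentate and must span two cis positions.
Systematic placement gives 2 geometric isomers: py trans; py cis (chiral).
One of these lacks any improper symmetry element and so occurs as an enantiomeric pair, giving 2 + 1 = 3 stereoisomers in total.

yes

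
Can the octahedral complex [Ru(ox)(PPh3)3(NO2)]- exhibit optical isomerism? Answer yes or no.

no

The six octahedral sites form three mutually perpendicular trans pairs.
Each ox is bidentate and must span two cis positions.
The distinct arrangements are (2 in all): PPh3 fac; PPh3 mer.
Each arrangement has an internal mirror plane or centre of symmetry, so none is chiral.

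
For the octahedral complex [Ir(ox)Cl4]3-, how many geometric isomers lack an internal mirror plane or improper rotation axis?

0

Each ox is bidentate and must span two cis positions.
Only one geometric arrangement is possible.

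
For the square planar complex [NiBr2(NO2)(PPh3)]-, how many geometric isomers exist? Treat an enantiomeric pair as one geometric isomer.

2

A square has two trans pairs of vertices; adjacent vertices are cis.
Systematic placement gives 2 geometric isomers: Br cis; Br trans.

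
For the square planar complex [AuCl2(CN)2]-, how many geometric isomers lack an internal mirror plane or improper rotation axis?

In a square planar complex each vertex has one trans partner and two cis neighbours.
Working through the distinct placements yields 2 geometric isomers: Cl cis; Cl trans.
Each arrangement has an internal mirror plane or centre of symmetry, so none is chiral.

0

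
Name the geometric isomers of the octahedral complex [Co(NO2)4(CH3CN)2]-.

Systematic placement gives 2 geometric isomers: CH3CN trans; CH3CN cis.

cis and trans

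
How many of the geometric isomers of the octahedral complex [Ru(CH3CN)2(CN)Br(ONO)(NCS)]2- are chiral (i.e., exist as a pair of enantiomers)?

6

Exhaustive case analysis gives 9 geometric isomers.
Of these, 6 lack any improper symmetry element and so occur as enantiomeric pairs, giving 9 + 6 = 15 stereoisomers in total.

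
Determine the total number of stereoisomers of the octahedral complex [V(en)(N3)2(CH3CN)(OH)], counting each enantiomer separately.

6

In an octahedral complex each vertex has one trans partner and four cis neighbours.
Each en is bidentate and must span two cis positions.
There are 4 geometric isomers: N3 cis (3 arrangements, 2 chiral); N3 trans.
Of these, 2 lack any improper symmetry element and so occur as enantiomeric pairs, giving 4 + 2 = 6 stereoisomers in total.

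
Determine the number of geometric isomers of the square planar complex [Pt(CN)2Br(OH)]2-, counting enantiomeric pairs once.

The distinct arrangements are (2 in all): CN cis; CN trans.

2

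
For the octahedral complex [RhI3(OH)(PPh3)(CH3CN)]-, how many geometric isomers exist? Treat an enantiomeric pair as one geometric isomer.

An octahedron has six vertices in three trans pairs; every non-trans pair is cis.
The distinct arrangements are (4 in all): I mer (3 arrangements); I fac (chiral).

4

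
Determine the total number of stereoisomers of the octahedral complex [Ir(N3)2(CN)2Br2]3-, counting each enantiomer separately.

The distinct arrangements are (5 in all): N3 trans, CN trans, Br trans; N3 cis, CN cis, Br trans; N3 trans, CN cis, Br cis; N3 cis, CN cis, Br cis (chiral); N3 cis, CN trans, Br cis.
One of these lacks any improper symmetry element and so occurs as an enantiomeric pair, giving 5 + 1 = 6 stereoisomers in total.

6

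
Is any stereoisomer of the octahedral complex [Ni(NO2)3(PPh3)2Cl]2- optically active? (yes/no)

no

Systematic placement gives 3 geometric isomers: NO2 mer, PPh3 trans; NO2 fac, PPh3 cis; NO2 mer, PPh3 cis.
Each arrangement has an internal mirror plane or centre of symmetry, so none is chiral.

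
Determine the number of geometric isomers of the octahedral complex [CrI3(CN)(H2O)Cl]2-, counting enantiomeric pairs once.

There are 4 geometric isomers: I mer (3 arrangements); I fac (chiral).

4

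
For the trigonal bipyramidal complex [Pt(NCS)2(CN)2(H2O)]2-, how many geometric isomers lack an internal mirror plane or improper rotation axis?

In a trigonal bipyramid the two axial positions differ from the three equatorial ones.
Systematic enumeration (placing each ligand type in turn and discarding arrangements equivalent by rotation or reflection) gives 5 geometric isomers.
One of these lacks any improper symmetry element and so occurs as an enantiomeric pair, giving 5 + 1 = 6 stereoisomers in total.

1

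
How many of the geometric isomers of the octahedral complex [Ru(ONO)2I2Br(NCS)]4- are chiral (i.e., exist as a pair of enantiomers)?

2

The distinct arrangements are (6 in all): ONO trans, I cis; ONO cis, I cis (3 arrangements, 2 chiral); ONO trans, I trans; ONO cis, I trans.
Of these, 2 lack any improper symmetry element and so occur as enantiomeric pairs, giving 6 + 2 = 8 stereoisomers in total.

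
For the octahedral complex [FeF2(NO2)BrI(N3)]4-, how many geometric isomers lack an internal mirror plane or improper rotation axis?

An octahedron has six vertices in three trans pairs; every non-trans pair is cis.
Placing the ligands in turn and identifying arrangements related by rotation or reflection leaves 9 distinct geometric isomers.
Of these, 6 lack any improper symmetry element and so occur as enantiomeric pairs, giving 9 + 6 = 15 stereoisomers in total.

6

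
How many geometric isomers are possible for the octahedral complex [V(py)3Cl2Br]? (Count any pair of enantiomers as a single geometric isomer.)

3

Systematic placement gives 3 geometric isomers: py mer, Cl cis; py mer, Cl trans; py fac, Cl cis.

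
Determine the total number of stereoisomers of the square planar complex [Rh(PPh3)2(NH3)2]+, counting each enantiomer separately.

A square has two trans pairs of vertices; adjacent vertices are cis.
Working through the distinct placements yields 2 geometric isomers: PPh3 cis; PPh3 trans.
Each arrangement has an internal mirror plane or centre of symmetry, so none is chiral.

2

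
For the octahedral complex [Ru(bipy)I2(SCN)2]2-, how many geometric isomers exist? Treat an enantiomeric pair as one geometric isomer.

In an octahedral complex each vertex has one trans partner and four cis neighbours.
Each bipy is bidentate and must span two cis positions.
Systematic placement gives 3 geometric isomers: I trans, SCN cis; I cis, SCN cis (chiral); I cis, SCN trans.

3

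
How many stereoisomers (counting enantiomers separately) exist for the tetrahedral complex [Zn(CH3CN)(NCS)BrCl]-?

All four vertices of a tetrahedron are equivalent and mutually adjacent, so cis/trans isomerism cannot arise.
Only one geometric arrangement is possible; it has no improper symmetry element, so it exists as a pair of enantiomers (2 stereoisomers).

2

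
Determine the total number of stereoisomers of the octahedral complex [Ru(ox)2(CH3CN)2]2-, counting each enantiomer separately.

Each ox is bidentate and must span two cis positions.
Systematic placement gives 2 geometric isomers: CH3CN trans; CH3CN cis (chiral).
One of these lacks any improper symmetry element and so occurs as an enantiomeric pair, giving 2 + 1 = 3 stereoisomers in total.

3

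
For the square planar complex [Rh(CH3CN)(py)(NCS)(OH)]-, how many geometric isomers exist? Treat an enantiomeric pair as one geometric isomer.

3

A square has two trans pairs of vertices; adjacent vertices are cis.
Systematic placement gives 3 geometric isomers: (CH3CN/OH trans, NCS/py trans); (CH3CN/py trans, NCS/OH trans); (CH3CN/NCS trans, OH/py trans).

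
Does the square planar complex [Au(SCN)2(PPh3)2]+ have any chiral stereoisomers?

There are 2 geometric isomers: SCN cis; SCN trans.
Each arrangement has an internal mirror plane or centre of symmetry, so none is chiral.

no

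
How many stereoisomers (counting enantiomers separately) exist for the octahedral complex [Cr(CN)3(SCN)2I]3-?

3

In an octahedral complex each vertex has one trans partner and four cis neighbours.
Systematic placement gives 3 geometric isomers: CN mer, SCN trans; CN mer, SCN cis; CN fac, SCN cis.
Each arrangement has an internal mirror plane or centre of symmetry, so none is chiral.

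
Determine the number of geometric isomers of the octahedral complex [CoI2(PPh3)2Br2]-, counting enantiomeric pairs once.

5

In an octahedral complex each vertex has one trans partner and four cis neighbours.
Working through the distinct placements yields 5 geometric isomers: I trans, PPh3 trans, Br trans; I cis, PPh3 cis, Br trans; I cis, PPh3 trans, Br cis; I cis, PPh3 cis, Br cis (chiral); I trans, PPh3 cis, Br cis.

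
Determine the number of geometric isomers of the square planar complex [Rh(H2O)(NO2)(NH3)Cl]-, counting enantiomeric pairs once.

3

Working through the distinct placements yields 3 geometric isomers: (Cl/NH3 trans, H2O/NO2 trans); (Cl/NO2 trans, H2O/NH3 trans); (Cl/H2O trans, NH3/NO2 trans).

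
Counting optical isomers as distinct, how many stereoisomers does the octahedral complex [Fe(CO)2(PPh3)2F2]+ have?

There are 5 geometric isomers: CO trans, PPh3 trans, F trans; CO trans, PPh3 cis, F cis; CO cis, PPh3 trans, F cis; CO cis, PPh3 cis, F cis (chiral); CO cis, PPh3 cis, F trans.
One of these lacks any improper symmetry element and so occurs as an enantiomeric pair, giving 5 + 1 = 6 stereoisomers in total.

6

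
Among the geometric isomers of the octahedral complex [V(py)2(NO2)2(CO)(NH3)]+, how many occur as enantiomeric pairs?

In an octahedral complex each vertex has one trans partner and four cis neighbours.
Working through the distinct placements yields 6 geometric isomers: py trans, NO2 trans; py cis, NO2 cis (3 arrangements, 2 chiral); py trans, NO2 cis; py cis, NO2 trans.
Of these, 2 lack any improper symmetry element and so occur as enantiomeric pairs, giving 6 + 2 = 8 stereoisomers in total.

2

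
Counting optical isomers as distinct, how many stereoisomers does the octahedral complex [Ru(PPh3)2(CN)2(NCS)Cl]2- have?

The six octahedral sites form three mutually perpendicular trans pairs.
The distinct arrangements are (6 in all): PPh3 trans, CN trans; PPh3 cis, CN trans; PPh3 trans, CN cis; PPh3 cis, CN cis (3 arrangements, 2 chiral).
Of these, 2 lack any improper symmetry element and so occur as enantiomeric pairs, giving 6 + 2 = 8 stereoisomers in total.

8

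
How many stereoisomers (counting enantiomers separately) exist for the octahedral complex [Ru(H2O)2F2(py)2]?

An octahedron has six vertices in three trans pairs; every non-trans pair is cis.
Working through the distinct placements yields 5 geometric isomers: H2O trans, F trans, py trans; H2O cis, F trans, py cis; H2O cis, F cis, py trans; H2O cis, F cis, py cis (chiral); H2O trans, F cis, py cis.
One of these lacks any improper symmetry element and so occurs as an enantiomeric pair, giving 5 + 1 = 6 stereoisomers in total.

6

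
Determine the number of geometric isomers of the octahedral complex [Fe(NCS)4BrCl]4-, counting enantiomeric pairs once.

2

The six octahedral sites form three mutually perpendicular trans pairs.
The distinct arrangements are (2 in all): Br and Cl mutually trans; Br and Cl mutually cis.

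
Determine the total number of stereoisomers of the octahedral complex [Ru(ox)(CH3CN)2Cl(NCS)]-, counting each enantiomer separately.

Each ox is bidentate and must span two cis positions.
The distinct arrangements are (4 in all): CH3CN trans; CH3CN cis (3 arrangements, 2 chiral).
Of these, 2 lack any improper symmetry element and so occur as enantiomeric pairs, giving 4 + 2 = 6 stereoisomers in total.

6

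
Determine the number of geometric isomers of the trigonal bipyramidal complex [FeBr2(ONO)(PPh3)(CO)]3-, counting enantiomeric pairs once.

7

A trigonal bipyramid has two axial and three equatorial sites, which are chemically inequivalent.
Placing the ligands in turn and identifying arrangements related by rotation or reflection leaves 7 distinct geometric isomers.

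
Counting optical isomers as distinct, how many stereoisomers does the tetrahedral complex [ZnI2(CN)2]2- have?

1

In a tetrahedral complex all four positions are equivalent and every pair of ligands is adjacent — there is no cis/trans distinction.
Only one geometric arrangement is possible.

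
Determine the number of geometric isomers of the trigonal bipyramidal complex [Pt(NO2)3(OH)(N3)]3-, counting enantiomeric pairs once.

The distinct arrangements are (4 in all): OH equatorial, N3 axial; OH axial, N3 axial; OH equatorial, N3 equatorial; OH axial, N3 equatorial.

4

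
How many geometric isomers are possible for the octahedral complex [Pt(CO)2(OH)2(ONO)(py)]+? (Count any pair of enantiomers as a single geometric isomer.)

6

In an octahedral complex each vertex has one trans partner and four cis neighbours.
Working through the distinct placements yields 6 geometric isomers: CO trans, OH trans; CO trans, OH cis; CO cis, OH cis (3 arrangements, 2 chiral); CO cis, OH trans.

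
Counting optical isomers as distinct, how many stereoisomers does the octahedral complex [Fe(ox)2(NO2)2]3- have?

An octahedron has six vertices in three trans pairs; every non-trans pair is cis.
Each ox is bidentate and must span two cis positions.
Systematic placement gives 2 geometric isomers: NO2 trans; NO2 cis (chiral).
One of these lacks any improper symmetry element and so occurs as an enantiomeric pair, giving 2 + 1 = 3 stereoisomers in total.

3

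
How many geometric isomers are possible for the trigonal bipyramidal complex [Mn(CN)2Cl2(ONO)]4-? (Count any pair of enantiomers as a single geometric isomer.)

5

Exhaustive case analysis gives 5 geometric isomers.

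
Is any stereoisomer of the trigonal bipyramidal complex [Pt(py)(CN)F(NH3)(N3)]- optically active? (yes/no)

yes

A trigonal bipyramid has two axial and three equatorial sites, which are chemically inequivalent.
Exhaustive case analysis gives 10 geometric isomers.
Of these, 10 lack any improper symmetry element and so occur as enantiomeric pairs, giving 10 + 10 = 20 stereoisomers in total.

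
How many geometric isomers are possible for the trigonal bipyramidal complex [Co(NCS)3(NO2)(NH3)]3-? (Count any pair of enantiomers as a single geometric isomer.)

4

A trigonal bipyramid has two axial and three equatorial sites, which are chemically inequivalent.
Working through the distinct placements yields 4 geometric isomers: NO2 equatorial, NH3 equatorial; NO2 equatorial, NH3 axial; NO2 axial, NH3 equatorial; NO2 axial, NH3 axial.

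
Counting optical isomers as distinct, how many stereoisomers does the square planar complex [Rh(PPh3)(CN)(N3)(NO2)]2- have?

A square has two trans pairs of vertices; adjacent vertices are cis.
The distinct arrangements are (3 in all): (CN/NO2 trans, N3/PPh3 trans); (CN/PPh3 trans, N3/NO2 trans); (CN/N3 trans, NO2/PPh3 trans).
Each arrangement has an internal mirror plane or centre of symmetry, so none is chiral.

3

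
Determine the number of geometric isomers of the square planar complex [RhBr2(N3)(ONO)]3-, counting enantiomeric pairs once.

A square has two trans pairs of vertices; adjacent vertices are cis.
Working through the distinct placements yields 2 geometric isomers: Br cis; Br trans.

2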